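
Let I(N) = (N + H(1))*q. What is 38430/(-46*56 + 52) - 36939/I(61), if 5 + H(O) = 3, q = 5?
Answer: -52285443/372290 ≈ -140.44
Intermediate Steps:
H(O) = -2 (H(O) = -5 + 3 = -2)
I(N) = -10 + 5*N (I(N) = (N - 2)*5 = (-2 + N)*5 = -10 + 5*N)
38430/(-46*56 + 52) - 36939/I(61) = 38430/(-46*56 + 52) - 36939/(-10 + 5*61) = 38430/(-2576 + 52) - 36939/(-10 + 305) = 38430/(-2524) - 36939/295 = 38430*(-1/2524) - 36939*1/295 = -19215/1262 - 36939/295 = -52285443/372290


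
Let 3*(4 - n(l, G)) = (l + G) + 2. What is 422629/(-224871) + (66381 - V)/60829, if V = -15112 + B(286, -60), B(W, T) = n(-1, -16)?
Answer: -7384710877/13678678059 ≈ -0.53987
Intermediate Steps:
n(l, G) = 10/3 - G/3 - l/3 (n(l, G) = 4 - ((l + G) + 2)/3 = 4 - ((G + l) + 2)/3 = 4 - (2 + G + l)/3 = 4 + (-2/3 - G/3 - l/3) = 10/3 - G/3 - l/3)
B(W, T) = 9 (B(W, T) = 10/3 - 1/3*(-16) - 1/3*(-1) = 10/3 + 16/3 + 1/3 = 9)
V = -15103 (V = -15112 + 9 = -15103)
422629/(-224871) + (66381 - V)/60829 = 422629/(-224871) + (66381 - 1*(-15103))/60829 = 422629*(-1/224871) + (66381 + 15103)*(1/60829) = -422629/224871 + 81484*(1/60829) = -422629/224871 + 81484/60829 = -7384710877/13678678059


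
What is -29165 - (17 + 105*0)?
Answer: -29182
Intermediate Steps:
-29165 - (17 + 105*0) = -29165 - (17 + 0) = -29165 - 1*17 = -29165 - 17 = -29182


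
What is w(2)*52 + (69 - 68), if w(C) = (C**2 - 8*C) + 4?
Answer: -415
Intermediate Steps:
w(C) = 4 + C**2 - 8*C
w(2)*52 + (69 - 68) = (4 + 2**2 - 8*2)*52 + (69 - 68) = (4 + 4 - 16)*52 + 1 = -8*52 + 1 = -416 + 1 = -415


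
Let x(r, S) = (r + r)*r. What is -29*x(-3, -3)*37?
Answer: -19314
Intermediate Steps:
x(r, S) = 2*r² (x(r, S) = (2*r)*r = 2*r²)
-29*x(-3, -3)*37 = -58*(-3)²*37 = -58*9*37 = -29*18*37 = -522*37 = -19314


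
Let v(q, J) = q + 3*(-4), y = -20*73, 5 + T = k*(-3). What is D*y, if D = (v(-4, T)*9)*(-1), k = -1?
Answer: -210240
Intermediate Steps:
T = -2 (T = -5 - 1*(-3) = -5 + 3 = -2)
y = -1460
v(q, J) = -12 + q (v(q, J) = q - 12 = -12 + q)
D = 144 (D = ((-12 - 4)*9)*(-1) = -16*9*(-1) = -144*(-1) = 144)
D*y = 144*(-1460) = -210240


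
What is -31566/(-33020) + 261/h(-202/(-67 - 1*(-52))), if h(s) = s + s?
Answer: 35506491/3335020 ≈ 10.647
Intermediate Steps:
h(s) = 2*s
-31566/(-33020) + 261/h(-202/(-67 - 1*(-52))) = -31566/(-33020) + 261/((2*(-202/(-67 - 1*(-52))))) = -31566*(-1/33020) + 261/((2*(-202/(-67 + 52)))) = 15783/16510 + 261/((2*(-202/(-15)))) = 15783/16510 + 261/((2*(-202*(-1/15)))) = 15783/16510 + 261/((2*(202/15))) = 15783/16510 + 261/(404/15) = 15783/16510 + 261*(15/404) = 15783/16510 + 3915/404 = 35506491/3335020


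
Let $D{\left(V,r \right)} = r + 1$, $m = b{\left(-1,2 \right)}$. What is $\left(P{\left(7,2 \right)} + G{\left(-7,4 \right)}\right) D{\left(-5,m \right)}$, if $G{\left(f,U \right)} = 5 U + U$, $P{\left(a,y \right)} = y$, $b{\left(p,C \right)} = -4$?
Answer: $-78$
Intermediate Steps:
$m = -4$
$D{\left(V,r \right)} = 1 + r$
$G{\left(f,U \right)} = 6 U$
$\left(P{\left(7,2 \right)} + G{\left(-7,4 \right)}\right) D{\left(-5,m \right)} = \left(2 + 6 \cdot 4\right) \left(1 - 4\right) = \left(2 + 24\right) \left(-3\right) = 26 \left(-3\right) = -78$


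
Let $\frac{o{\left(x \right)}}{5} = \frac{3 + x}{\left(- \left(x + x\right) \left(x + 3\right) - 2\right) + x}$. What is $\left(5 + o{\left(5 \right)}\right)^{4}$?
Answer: $\frac{14166950625}{35153041} \approx 403.01$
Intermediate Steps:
$o{\left(x \right)} = \frac{5 \left(3 + x\right)}{-2 + x - 2 x \left(3 + x\right)}$ ($o{\left(x \right)} = 5 \frac{3 + x}{\left(- \left(x + x\right) \left(x + 3\right) - 2\right) + x} = 5 \frac{3 + x}{\left(- 2 x \left(3 + x\right) - 2\right) + x} = 5 \frac{3 + x}{\left(-2 - 2 x \left(3 + x\right)\right) + x} = 5 \frac{3 + x}{-2 + x - 2 x \left(3 + x\right)} = \frac{5 \left(3 + x\right)}{-2 + x - 2 x \left(3 + x\right)}$)
$\left(5 + o{\left(5 \right)}\right)^{4} = \left(5 + \frac{5 \left(-3 - 5\right)}{2 + 2 \cdot 5^{2} + 5 \cdot 5}\right)^{4} = \left(5 + \frac{5 \left(-3 - 5\right)}{2 + 2 \cdot 25 + 25}\right)^{4} = \left(5 + 5 \frac{1}{2 + 50 + 25} \left(-8\right)\right)^{4} = \left(5 + 5 \cdot \frac{1}{77} \left(-8\right)\right)^{4} = \left(5 - \frac{40}{77}\right)^{4} = \left(\frac{345}{77}\right)^{4} = \frac{14166950625}{35153041}$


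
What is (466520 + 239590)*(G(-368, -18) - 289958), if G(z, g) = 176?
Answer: -204617968020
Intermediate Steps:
(466520 + 239590)*(G(-368, -18) - 289958) = (466520 + 239590)*(176 - 289958) = 706110*(-289782) = -204617968020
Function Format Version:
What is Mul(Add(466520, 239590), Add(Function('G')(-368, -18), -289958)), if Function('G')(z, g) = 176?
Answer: -204617968020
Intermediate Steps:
Mul(Add(466520, 239590), Add(Function('G')(-368, -18), -289958)) = Mul(Add(466520, 239590), Add(176, -289958)) = Mul(706110, -289782) = -204617968020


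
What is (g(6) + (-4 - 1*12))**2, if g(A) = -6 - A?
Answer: 784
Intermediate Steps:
(g(6) + (-4 - 1*12))**2 = ((-6 - 1*6) + (-4 - 1*12))**2 = ((-6 - 6) + (-4 - 12))**2 = (-12 - 16)**2 = (-28)**2 = 784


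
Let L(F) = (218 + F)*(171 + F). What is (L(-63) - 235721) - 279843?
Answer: -498824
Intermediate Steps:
L(F) = (171 + F)*(218 + F)
(L(-63) - 235721) - 279843 = ((37278 + (-63)**2 + 389*(-63)) - 235721) - 279843 = ((37278 + 3969 - 24507) - 235721) - 279843 = (16740 - 235721) - 279843 = -218981 - 279843 = -498824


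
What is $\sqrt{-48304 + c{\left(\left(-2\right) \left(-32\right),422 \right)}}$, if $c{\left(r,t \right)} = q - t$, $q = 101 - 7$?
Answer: $2 i \sqrt{12158} \approx 220.53 i$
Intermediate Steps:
$q = 94$ ($q = 101 - 7 = 94$)
$c{\left(r,t \right)} = 94 - t$
$\sqrt{-48304 + c{\left(\left(-2\right) \left(-32\right),422 \right)}} = \sqrt{-48304 + \left(94 - 422\right)} = \sqrt{-48304 - 328} = \sqrt{-48632} = 2 i \sqrt{12158}$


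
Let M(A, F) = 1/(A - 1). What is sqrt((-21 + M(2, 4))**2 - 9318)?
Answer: 7*I*sqrt(182) ≈ 94.435*I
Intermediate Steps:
M(A, F) = 1/(-1 + A)
sqrt((-21 + M(2, 4))**2 - 9318) = sqrt((-21 + 1/(-1 + 2))**2 - 9318) = sqrt((-21 + 1/1)**2 - 9318) = sqrt((-21 + 1)**2 - 9318) = sqrt((-20)**2 - 9318) = sqrt(400 - 9318) = sqrt(-8918) = 7*I*sqrt(182)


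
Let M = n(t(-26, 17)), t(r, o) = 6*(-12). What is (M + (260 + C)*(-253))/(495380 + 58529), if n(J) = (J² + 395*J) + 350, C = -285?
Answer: -16581/553909 ≈ -0.029935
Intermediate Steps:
t(r, o) = -72
n(J) = 350 + J² + 395*J
M = -22906 (M = 350 + (-72)² + 395*(-72) = 350 + 5184 - 28440 = -22906)
(M + (260 + C)*(-253))/(495380 + 58529) = (-22906 + (260 - 285)*(-253))/(495380 + 58529) = (-22906 - 25*(-253))/553909 = (-22906 + 6325)*(1/553909) = -16581*1/553909 = -16581/553909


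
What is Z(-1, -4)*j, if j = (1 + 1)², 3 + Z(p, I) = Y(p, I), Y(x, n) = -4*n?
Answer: 52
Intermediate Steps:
Z(p, I) = -3 - 4*I
j = 4 (j = 2² = 4)
Z(-1, -4)*j = (-3 - 4*(-4))*4 = (-3 + 16)*4 = 13*4 = 52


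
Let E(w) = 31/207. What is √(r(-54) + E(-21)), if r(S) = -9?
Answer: 2*I*√10534/69 ≈ 2.9749*I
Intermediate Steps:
E(w) = 31/207 (E(w) = 31*(1/207) = 31/207)
√(r(-54) + E(-21)) = √(-9 + 31/207) = √(-1832/207) = 2*I*√10534/69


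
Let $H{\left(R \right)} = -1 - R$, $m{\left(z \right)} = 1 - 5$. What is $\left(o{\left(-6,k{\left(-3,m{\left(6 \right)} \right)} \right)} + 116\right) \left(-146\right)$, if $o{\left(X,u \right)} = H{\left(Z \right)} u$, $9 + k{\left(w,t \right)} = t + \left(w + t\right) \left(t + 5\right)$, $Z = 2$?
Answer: $-25696$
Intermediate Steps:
$m{\left(z \right)} = -4$
$k{\left(w,t \right)} = -9 + t + \left(5 + t\right) \left(t + w\right)$ ($k{\left(w,t \right)} = -9 + \left(t + \left(w + t\right) \left(t + 5\right)\right) = -9 + \left(t + \left(t + w\right) \left(5 + t\right)\right) = -9 + \left(t + \left(5 + t\right) \left(t + w\right)\right) = -9 + t + \left(5 + t\right) \left(t + w\right)$)
$o{\left(X,u \right)} = - 3 u$ ($o{\left(X,u \right)} = \left(-1 - 2\right) u = - 3 u$)
$\left(o{\left(-6,k{\left(-3,m{\left(6 \right)} \right)} \right)} + 116\right) \left(-146\right) = \left(- 3 \left(-9 + \left(-4\right)^{2} + 5 \left(-3\right) + 6 \left(-4\right) - -12\right) + 116\right) \left(-146\right) = \left(- 3 \left(-9 + 16 - 15 - 24 + 12\right) + 116\right) \left(-146\right) = \left(\left(-3\right) \left(-20\right) + 116\right) \left(-146\right) = \left(60 + 116\right) \left(-146\right) = 176 \left(-146\right) = -25696$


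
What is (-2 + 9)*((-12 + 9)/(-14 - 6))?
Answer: 21/20 ≈ 1.0500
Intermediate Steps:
(-2 + 9)*((-12 + 9)/(-14 - 6)) = 7*(-3/(-20)) = 7*(-3*(-1/20)) = 7*(3/20) = 21/20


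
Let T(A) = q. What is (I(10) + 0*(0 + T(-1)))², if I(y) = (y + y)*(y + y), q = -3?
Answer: 160000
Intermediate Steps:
T(A) = -3
I(y) = 4*y² (I(y) = (2*y)*(2*y) = 4*y²)
(I(10) + 0*(0 + T(-1)))² = (4*10² + 0*(0 - 3))² = (4*100 + 0*(-3))² = (400 + 0)² = 400² = 160000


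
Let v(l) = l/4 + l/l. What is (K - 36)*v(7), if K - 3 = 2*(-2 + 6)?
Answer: -275/4 ≈ -68.750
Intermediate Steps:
K = 11 (K = 3 + 2*(-2 + 6) = 3 + 2*4 = 3 + 8 = 11)
v(l) = 1 + l/4 (v(l) = l*(¼) + 1 = l/4 + 1 = 1 + l/4)
(K - 36)*v(7) = (11 - 36)*(1 + (¼)*7) = -25*(1 + 7/4) = -25*11/4 = -275/4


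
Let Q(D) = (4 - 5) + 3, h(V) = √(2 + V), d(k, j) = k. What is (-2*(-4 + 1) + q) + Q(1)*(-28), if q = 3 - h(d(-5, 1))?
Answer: -47 - I*√3 ≈ -47.0 - 1.732*I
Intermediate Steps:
Q(D) = 2 (Q(D) = -1 + 3 = 2)
q = 3 - I*√3 (q = 3 - √(2 - 5) = 3 - √(-3) = 3 - I*√3 ≈ 3.0 - 1.732*I)
(-2*(-4 + 1) + q) + Q(1)*(-28) = (-2*(-4 + 1) + (3 - I*√3)) + 2*(-28) = (-2*(-3) + (3 - I*√3)) - 56 = (6 + (3 - I*√3)) - 56 = (9 - I*√3) - 56 = -47 - I*√3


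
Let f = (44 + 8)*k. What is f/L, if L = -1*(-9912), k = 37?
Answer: 481/2478 ≈ 0.19411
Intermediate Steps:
f = 1924 (f = (44 + 8)*37 = 52*37 = 1924)
L = 9912
f/L = 1924/9912 = 1924*(1/9912) = 481/2478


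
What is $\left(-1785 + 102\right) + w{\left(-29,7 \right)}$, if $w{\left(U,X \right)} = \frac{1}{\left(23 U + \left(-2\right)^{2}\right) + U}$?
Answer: $- \frac{1164637}{692} \approx -1683.0$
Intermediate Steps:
$w{\left(U,X \right)} = \frac{1}{4 + 24 U}$ ($w{\left(U,X \right)} = \frac{1}{\left(23 U + 4\right) + U} = \frac{1}{\left(4 + 23 U\right) + U} = \frac{1}{4 + 24 U}$)
$\left(-1785 + 102\right) + w{\left(-29,7 \right)} = \left(-1785 + 102\right) + \frac{1}{4 \left(1 + 6 \left(-29\right)\right)} = -1683 + \frac{1}{4 \left(1 - 174\right)} = -1683 + \frac{1}{4 \left(-173\right)} = -1683 + \frac{1}{4} \left(- \frac{1}{173}\right) = -1683 - \frac{1}{692} = - \frac{1164637}{692}$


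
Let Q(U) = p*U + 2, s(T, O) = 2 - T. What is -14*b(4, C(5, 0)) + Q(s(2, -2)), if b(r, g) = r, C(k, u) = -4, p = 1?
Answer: -54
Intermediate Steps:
Q(U) = 2 + U (Q(U) = 1*U + 2 = U + 2 = 2 + U)
-14*b(4, C(5, 0)) + Q(s(2, -2)) = -14*4 + (2 + (2 - 1*2)) = -56 + (2 + (2 - 2)) = -56 + (2 + 0) = -56 + 2 = -54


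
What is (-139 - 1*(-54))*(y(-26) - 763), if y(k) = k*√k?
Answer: 64855 + 2210*I*√26 ≈ 64855.0 + 11269.0*I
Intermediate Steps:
y(k) = k^(3/2)
(-139 - 1*(-54))*(y(-26) - 763) = (-139 - 1*(-54))*((-26)^(3/2) - 763) = (-139 + 54)*(-26*I*√26 - 763) = -85*(-763 - 26*I*√26) = 64855 + 2210*I*√26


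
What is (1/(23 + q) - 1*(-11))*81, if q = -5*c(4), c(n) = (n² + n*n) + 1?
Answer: 126441/142 ≈ 890.43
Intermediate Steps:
c(n) = 1 + 2*n² (c(n) = (n² + n²) + 1 = 2*n² + 1 = 1 + 2*n²)
q = -165 (q = -5*(1 + 2*4²) = -5*(1 + 2*16) = -5*(1 + 32) = -5*33 = -165)
(1/(23 + q) - 1*(-11))*81 = (1/(23 - 165) - 1*(-11))*81 = (1/(-142) + 11)*81 = (-1/142 + 11)*81 = (1561/142)*81 = 126441/142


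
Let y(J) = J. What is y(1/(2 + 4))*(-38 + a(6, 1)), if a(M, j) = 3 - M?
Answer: -41/6 ≈ -6.8333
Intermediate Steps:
y(1/(2 + 4))*(-38 + a(6, 1)) = (-38 + (3 - 1*6))/(2 + 4) = (-38 + (3 - 6))/6 = (-38 - 3)/6 = (⅙)*(-41) = -41/6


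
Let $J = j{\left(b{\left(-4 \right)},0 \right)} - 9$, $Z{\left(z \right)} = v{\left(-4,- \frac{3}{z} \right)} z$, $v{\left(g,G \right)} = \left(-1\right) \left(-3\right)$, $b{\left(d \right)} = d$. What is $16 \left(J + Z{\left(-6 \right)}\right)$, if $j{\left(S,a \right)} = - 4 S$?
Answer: $-176$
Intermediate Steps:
$v{\left(g,G \right)} = 3$
$Z{\left(z \right)} = 3 z$
$J = 7$ ($J = \left(-4\right) \left(-4\right) - 9 = 16 - 9 = 7$)
$16 \left(J + Z{\left(-6 \right)}\right) = 16 \left(7 + 3 \left(-6\right)\right) = 16 \left(7 - 18\right) = 16 \left(-11\right) = -176$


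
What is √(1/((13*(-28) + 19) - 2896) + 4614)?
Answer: √48465826493/3241 ≈ 67.926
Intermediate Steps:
√(1/((13*(-28) + 19) - 2896) + 4614) = √(1/((-364 + 19) - 2896) + 4614) = √(1/(-345 - 2896) + 4614) = √(1/(-3241) + 4614) = √(-1/3241 + 4614) = √(14953973/3241) = √48465826493/3241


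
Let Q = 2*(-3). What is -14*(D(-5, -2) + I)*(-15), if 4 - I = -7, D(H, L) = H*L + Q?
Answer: 3150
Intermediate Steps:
Q = -6
D(H, L) = -6 + H*L (D(H, L) = H*L - 6 = -6 + H*L)
I = 11 (I = 4 - 1*(-7) = 4 + 7 = 11)
-14*(D(-5, -2) + I)*(-15) = -14*((-6 - 5*(-2)) + 11)*(-15) = -14*((-6 + 10) + 11)*(-15) = -14*(4 + 11)*(-15) = -14*15*(-15) = -210*(-15) = 3150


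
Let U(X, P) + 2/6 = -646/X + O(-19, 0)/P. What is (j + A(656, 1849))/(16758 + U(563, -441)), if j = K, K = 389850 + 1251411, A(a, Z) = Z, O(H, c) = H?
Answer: 203978140065/2080184782 ≈ 98.058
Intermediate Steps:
U(X, P) = -1/3 - 646/X - 19/P (U(X, P) = -1/3 + (-646/X - 19/P) = -1/3 - 646/X - 19/P)
K = 1641261
j = 1641261
(j + A(656, 1849))/(16758 + U(563, -441)) = (1641261 + 1849)/(16758 + (-1/3 - 646/563 - 19/(-441))) = 1643110/(16758 + (-1/3 - 646*1/563 - 19*(-1/441))) = 1643110/(16758 + (-1/3 - 646/563 + 19/441)) = 1643110/(16758 - 356950/248283) = 1643110/(4160369564/248283) = 1643110*(248283/4160369564) = 203978140065/2080184782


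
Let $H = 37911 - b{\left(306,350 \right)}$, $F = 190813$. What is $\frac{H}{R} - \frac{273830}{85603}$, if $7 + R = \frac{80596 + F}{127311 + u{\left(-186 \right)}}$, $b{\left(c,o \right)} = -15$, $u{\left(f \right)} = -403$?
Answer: $- \frac{137395278100078}{17604171347} \approx -7804.7$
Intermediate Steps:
$R = - \frac{616947}{126908}$ ($R = -7 + \frac{80596 + 190813}{127311 - 403} = -7 + \frac{271409}{126908} = - \frac{616947}{126908} \approx -4.8614$)
$H = 37926$ ($H = 37911 - -15 = 37911 + 15 = 37926$)
$\frac{H}{R} - \frac{273830}{85603} = \frac{37926}{- \frac{616947}{126908}} - \frac{273830}{85603} = 37926 \left(- \frac{126908}{616947}\right) - \frac{273830}{85603} = - \frac{1604370936}{205649} - \frac{273830}{85603} = - \frac{137395278100078}{17604171347}$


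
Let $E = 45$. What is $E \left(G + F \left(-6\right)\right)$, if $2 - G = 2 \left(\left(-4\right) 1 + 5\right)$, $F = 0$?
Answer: $0$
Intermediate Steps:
$G = 0$ ($G = 2 - 2 \left(\left(-4\right) 1 + 5\right) = 2 - 2 \left(-4 + 5\right) = 2 - 2 \cdot 1 = 2 - 2 = 0$)
$E \left(G + F \left(-6\right)\right) = 45 \left(0 + 0 \left(-6\right)\right) = 45 \left(0 + 0\right) = 45 \cdot 0 = 0$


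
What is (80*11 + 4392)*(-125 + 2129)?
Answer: 10565088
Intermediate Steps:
(80*11 + 4392)*(-125 + 2129) = (880 + 4392)*2004 = 5272*2004 = 10565088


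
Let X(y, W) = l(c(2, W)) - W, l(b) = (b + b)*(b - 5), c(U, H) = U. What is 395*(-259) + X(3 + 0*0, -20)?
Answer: -102297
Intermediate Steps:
l(b) = 2*b*(-5 + b) (l(b) = (2*b)*(-5 + b) = 2*b*(-5 + b))
X(y, W) = -12 - W (X(y, W) = 2*2*(-5 + 2) - W = 2*2*(-3) - W = -12 - W)
395*(-259) + X(3 + 0*0, -20) = 395*(-259) + (-12 - 1*(-20)) = -102305 + (-12 + 20) = -102305 + 8 = -102297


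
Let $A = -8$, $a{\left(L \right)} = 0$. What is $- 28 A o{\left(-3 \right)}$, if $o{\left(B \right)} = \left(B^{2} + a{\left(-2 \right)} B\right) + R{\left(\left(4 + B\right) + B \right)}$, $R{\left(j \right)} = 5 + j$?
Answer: $2688$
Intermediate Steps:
$o{\left(B \right)} = 9 + B^{2} + 2 B$ ($o{\left(B \right)} = \left(B^{2} + 0 B\right) + \left(5 + \left(\left(4 + B\right) + B\right)\right) = \left(B^{2} + 0\right) + \left(5 + \left(4 + 2 B\right)\right) = B^{2} + \left(9 + 2 B\right) = 9 + B^{2} + 2 B$)
$- 28 A o{\left(-3 \right)} = \left(-28\right) \left(-8\right) \left(9 + \left(-3\right)^{2} + 2 \left(-3\right)\right) = 224 \left(9 + 9 - 6\right) = 224 \cdot 12 = 2688$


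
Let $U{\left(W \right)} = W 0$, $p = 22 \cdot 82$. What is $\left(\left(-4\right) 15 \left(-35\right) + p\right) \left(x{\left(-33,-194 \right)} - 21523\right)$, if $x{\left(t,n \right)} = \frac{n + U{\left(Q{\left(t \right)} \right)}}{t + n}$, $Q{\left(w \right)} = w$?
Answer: $- \frac{19073097408}{227} \approx -8.4022 \cdot 10^{7}$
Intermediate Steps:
$p = 1804$
$U{\left(W \right)} = 0$
$x{\left(t,n \right)} = \frac{n}{n + t}$ ($x{\left(t,n \right)} = \frac{n + 0}{t + n} = \frac{n}{n + t}$)
$\left(\left(-4\right) 15 \left(-35\right) + p\right) \left(x{\left(-33,-194 \right)} - 21523\right) = \left(\left(-4\right) 15 \left(-35\right) + 1804\right) \left(- \frac{194}{-194 - 33} - 21523\right) = \left(\left(-60\right) \left(-35\right) + 1804\right) \left(- \frac{194}{-227} - 21523\right) = \left(2100 + 1804\right) \left(\left(-194\right) \left(- \frac{1}{227}\right) - 21523\right) = 3904 \left(\frac{194}{227} - 21523\right) = 3904 \left(- \frac{4885527}{227}\right) = - \frac{19073097408}{227}$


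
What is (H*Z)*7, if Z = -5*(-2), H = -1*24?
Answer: -1680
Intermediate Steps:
H = -24
Z = 10
(H*Z)*7 = -24*10*7 = -240*7 = -1680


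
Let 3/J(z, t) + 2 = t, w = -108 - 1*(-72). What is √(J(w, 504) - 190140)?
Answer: I*√47916039054/502 ≈ 436.05*I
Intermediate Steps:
w = -36 (w = -108 + 72 = -36)
J(z, t) = 3/(-2 + t)
√(J(w, 504) - 190140) = √(3/(-2 + 504) - 190140) = √(3/502 - 190140) = √(-95450277/502) = I*√47916039054/502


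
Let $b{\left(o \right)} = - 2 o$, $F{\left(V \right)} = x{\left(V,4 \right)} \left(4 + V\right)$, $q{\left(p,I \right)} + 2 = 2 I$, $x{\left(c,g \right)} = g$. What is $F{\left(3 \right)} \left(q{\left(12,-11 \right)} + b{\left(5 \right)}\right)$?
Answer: $-952$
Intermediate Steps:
$q{\left(p,I \right)} = -2 + 2 I$
$F{\left(V \right)} = 16 + 4 V$ ($F{\left(V \right)} = 4 \left(4 + V\right) = 16 + 4 V$)
$F{\left(3 \right)} \left(q{\left(12,-11 \right)} + b{\left(5 \right)}\right) = \left(16 + 4 \cdot 3\right) \left(\left(-2 + 2 \left(-11\right)\right) - 10\right) = \left(16 + 12\right) \left(\left(-2 - 22\right) - 10\right) = 28 \left(-24 - 10\right) = 28 \left(-34\right) = -952$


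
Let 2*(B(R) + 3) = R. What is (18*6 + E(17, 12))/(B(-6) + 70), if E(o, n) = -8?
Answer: 25/16 ≈ 1.5625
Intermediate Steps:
B(R) = -3 + R/2
(18*6 + E(17, 12))/(B(-6) + 70) = (18*6 - 8)/((-3 + (½)*(-6)) + 70) = (108 - 8)/((-3 - 3) + 70) = 100/(-6 + 70) = 100/64 = 100*(1/64) = 25/16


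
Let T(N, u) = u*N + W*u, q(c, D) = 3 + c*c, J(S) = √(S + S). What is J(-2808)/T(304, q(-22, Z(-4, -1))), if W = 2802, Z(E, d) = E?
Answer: 6*I*√39/756311 ≈ 4.9543e-5*I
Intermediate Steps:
J(S) = √2*√S (J(S) = √(2*S) = √2*√S)
q(c, D) = 3 + c²
T(N, u) = 2802*u + N*u (T(N, u) = u*N + 2802*u = N*u + 2802*u = 2802*u + N*u)
J(-2808)/T(304, q(-22, Z(-4, -1))) = (√2*√(-2808))/(((3 + (-22)²)*(2802 + 304))) = (√2*(6*I*√78))/(((3 + 484)*3106)) = (12*I*√39)/((487*3106)) = (12*I*√39)/1512622 = (12*I*√39)*(1/1512622) = 6*I*√39/756311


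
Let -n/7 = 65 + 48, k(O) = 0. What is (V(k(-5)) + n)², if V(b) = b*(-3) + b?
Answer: 625681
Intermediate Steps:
n = -791 (n = -7*(65 + 48) = -7*113 = -791)
V(b) = -2*b (V(b) = -3*b + b = -2*b)
(V(k(-5)) + n)² = (-2*0 - 791)² = (0 - 791)² = (-791)² = 625681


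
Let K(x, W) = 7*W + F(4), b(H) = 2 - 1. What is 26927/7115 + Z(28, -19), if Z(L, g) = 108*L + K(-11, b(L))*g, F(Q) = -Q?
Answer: 21137132/7115 ≈ 2970.8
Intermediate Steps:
b(H) = 1
K(x, W) = -4 + 7*W (K(x, W) = 7*W - 1*4 = 7*W - 4 = -4 + 7*W)
Z(L, g) = 3*g + 108*L (Z(L, g) = 108*L + (-4 + 7*1)*g = 108*L + (-4 + 7)*g = 108*L + 3*g = 3*g + 108*L)
26927/7115 + Z(28, -19) = 26927/7115 + (3*(-19) + 108*28) = 26927*(1/7115) + (-57 + 3024) = 26927/7115 + 2967 = 21137132/7115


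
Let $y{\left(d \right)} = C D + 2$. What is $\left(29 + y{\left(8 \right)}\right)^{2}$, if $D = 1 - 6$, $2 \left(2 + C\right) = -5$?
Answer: $\frac{11449}{4} \approx 2862.3$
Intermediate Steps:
$C = - \frac{9}{2}$ ($C = -2 + \frac{1}{2} \left(-5\right) = -2 - \frac{5}{2} = - \frac{9}{2} \approx -4.5$)
$D = -5$ ($D = 1 - 6 = -5$)
$y{\left(d \right)} = \frac{49}{2}$ ($y{\left(d \right)} = \left(- \frac{9}{2}\right) \left(-5\right) + 2 = \frac{45}{2} + 2 = \frac{49}{2}$)
$\left(29 + y{\left(8 \right)}\right)^{2} = \left(29 + \frac{49}{2}\right)^{2} = \left(\frac{107}{2}\right)^{2} = \frac{11449}{4}$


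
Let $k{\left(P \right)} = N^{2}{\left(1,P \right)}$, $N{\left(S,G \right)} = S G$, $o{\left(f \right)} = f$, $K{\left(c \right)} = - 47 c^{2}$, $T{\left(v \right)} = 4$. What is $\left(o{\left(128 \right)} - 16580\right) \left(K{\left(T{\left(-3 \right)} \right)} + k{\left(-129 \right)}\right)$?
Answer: $-261405828$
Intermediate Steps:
$N{\left(S,G \right)} = G S$
$k{\left(P \right)} = P^{2}$ ($k{\left(P \right)} = \left(P 1\right)^{2} = P^{2}$)
$\left(o{\left(128 \right)} - 16580\right) \left(K{\left(T{\left(-3 \right)} \right)} + k{\left(-129 \right)}\right) = \left(128 - 16580\right) \left(- 47 \cdot 4^{2} + \left(-129\right)^{2}\right) = - 16452 \left(\left(-47\right) 16 + 16641\right) = - 16452 \left(-752 + 16641\right) = \left(-16452\right) 15889 = -261405828$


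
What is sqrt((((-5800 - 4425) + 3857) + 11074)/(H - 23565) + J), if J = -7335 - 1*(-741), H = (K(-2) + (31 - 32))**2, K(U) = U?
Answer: I*sqrt(5412756570)/906 ≈ 81.205*I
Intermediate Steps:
H = 9 (H = (-2 + (31 - 32))**2 = (-2 - 1)**2 = (-3)**2 = 9)
J = -6594 (J = -7335 + 741 = -6594)
sqrt((((-5800 - 4425) + 3857) + 11074)/(H - 23565) + J) = sqrt((((-5800 - 4425) + 3857) + 11074)/(9 - 23565) - 6594) = sqrt(((-10225 + 3857) + 11074)/(-23556) - 6594) = sqrt((-6368 + 11074)*(-1/23556) - 6594) = sqrt(4706*(-1/23556) - 6594) = sqrt(-181/906 - 6594) = sqrt(-5974345/906) = I*sqrt(5412756570)/906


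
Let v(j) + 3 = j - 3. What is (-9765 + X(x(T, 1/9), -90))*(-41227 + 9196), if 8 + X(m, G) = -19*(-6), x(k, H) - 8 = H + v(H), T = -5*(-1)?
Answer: 309387429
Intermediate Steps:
v(j) = -6 + j (v(j) = -3 + (j - 3) = -3 + (-3 + j) = -6 + j)
T = 5
x(k, H) = 2 + 2*H (x(k, H) = 8 + (H + (-6 + H)) = 8 + (-6 + 2*H) = 2 + 2*H)
X(m, G) = 106 (X(m, G) = -8 - 19*(-6) = -8 + 114 = 106)
(-9765 + X(x(T, 1/9), -90))*(-41227 + 9196) = (-9765 + 106)*(-41227 + 9196) = -9659*(-32031) = 309387429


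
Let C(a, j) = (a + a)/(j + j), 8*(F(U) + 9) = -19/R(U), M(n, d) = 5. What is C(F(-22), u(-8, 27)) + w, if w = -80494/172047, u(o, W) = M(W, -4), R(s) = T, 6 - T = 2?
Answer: -65697469/27527520 ≈ -2.3866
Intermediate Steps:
T = 4 (T = 6 - 1*2 = 6 - 2 = 4)
R(s) = 4
F(U) = -307/32 (F(U) = -9 + (-19/4)/8 = -9 + (-19*1/4)/8 = -9 + (1/8)*(-19/4) = -9 - 19/32 = -307/32)
u(o, W) = 5
w = -80494/172047 (w = -80494*1/172047 = -80494/172047 ≈ -0.46786)
C(a, j) = a/j (C(a, j) = (2*a)/((2*j)) = (2*a)*(1/(2*j)) = a/j)
C(F(-22), u(-8, 27)) + w = -307/32/5 - 80494/172047 = -307/32*1/5 - 80494/172047 = -307/160 - 80494/172047 = -65697469/27527520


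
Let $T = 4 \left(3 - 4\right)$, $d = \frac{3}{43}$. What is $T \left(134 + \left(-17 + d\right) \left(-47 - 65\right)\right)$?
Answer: $- \frac{349192}{43} \approx -8120.7$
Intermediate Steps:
$d = \frac{3}{43}$ ($d = 3 \cdot \frac{1}{43} = \frac{3}{43} \approx 0.069767$)
$T = -4$ ($T = 4 \left(-1\right) = -4$)
$T \left(134 + \left(-17 + d\right) \left(-47 - 65\right)\right) = - 4 \left(134 + \left(-17 + \frac{3}{43}\right) \left(-47 - 65\right)\right) = - 4 \left(134 - - \frac{81536}{43}\right) = - 4 \left(134 + \frac{81536}{43}\right) = \left(-4\right) \frac{87298}{43} = - \frac{349192}{43}$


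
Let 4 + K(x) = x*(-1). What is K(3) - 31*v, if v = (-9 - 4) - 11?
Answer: 737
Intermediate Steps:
K(x) = -4 - x (K(x) = -4 + x*(-1) = -4 - x)
v = -24 (v = -13 - 11 = -24)
K(3) - 31*v = (-4 - 1*3) - 31*(-24) = (-4 - 3) + 744 = -7 + 744 = 737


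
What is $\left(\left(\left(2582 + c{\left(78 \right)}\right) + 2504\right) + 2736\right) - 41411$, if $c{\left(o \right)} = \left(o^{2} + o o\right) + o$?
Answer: $-21343$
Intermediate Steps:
$c{\left(o \right)} = o + 2 o^{2}$ ($c{\left(o \right)} = \left(o^{2} + o^{2}\right) + o = 2 o^{2} + o = o + 2 o^{2}$)
$\left(\left(\left(2582 + c{\left(78 \right)}\right) + 2504\right) + 2736\right) - 41411 = \left(\left(\left(2582 + 78 \left(1 + 2 \cdot 78\right)\right) + 2504\right) + 2736\right) - 41411 = \left(\left(\left(2582 + 78 \left(1 + 156\right)\right) + 2504\right) + 2736\right) - 41411 = \left(\left(\left(2582 + 78 \cdot 157\right) + 2504\right) + 2736\right) - 41411 = \left(\left(\left(2582 + 12246\right) + 2504\right) + 2736\right) - 41411 = \left(\left(14828 + 2504\right) + 2736\right) - 41411 = \left(17332 + 2736\right) - 41411 = 20068 - 41411 = -21343$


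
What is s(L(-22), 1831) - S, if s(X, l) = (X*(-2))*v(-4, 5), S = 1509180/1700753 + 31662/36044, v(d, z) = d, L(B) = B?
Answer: -5448693882319/30650970566 ≈ -177.77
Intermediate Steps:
S = 54123062703/30650970566 (S = 1509180*(1/1700753) + 31662*(1/36044) = 1509180/1700753 + 15831/18022 = 54123062703/30650970566 ≈ 1.7658)
s(X, l) = 8*X (s(X, l) = (X*(-2))*(-4) = -2*X*(-4) = 8*X)
s(L(-22), 1831) - S = 8*(-22) - 1*54123062703/30650970566 = -176 - 54123062703/30650970566 = -5448693882319/30650970566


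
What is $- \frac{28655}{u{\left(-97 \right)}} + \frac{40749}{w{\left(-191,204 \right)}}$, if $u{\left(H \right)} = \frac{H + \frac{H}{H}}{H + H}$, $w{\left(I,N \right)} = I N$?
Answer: $- \frac{530900773}{9168} \approx -57908.0$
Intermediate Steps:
$u{\left(H \right)} = \frac{1 + H}{2 H}$ ($u{\left(H \right)} = \frac{H + 1}{2 H} = \left(1 + H\right) \frac{1}{2 H} = \frac{1 + H}{2 H}$)
$- \frac{28655}{u{\left(-97 \right)}} + \frac{40749}{w{\left(-191,204 \right)}} = - \frac{28655}{\frac{1}{2} \frac{1}{-97} \left(1 - 97\right)} + \frac{40749}{\left(-191\right) 204} = - \frac{28655}{\frac{1}{2} \left(- \frac{1}{97}\right) \left(-96\right)} + \frac{40749}{-38964} = - \frac{28655}{\frac{48}{97}} + 40749 \left(- \frac{1}{38964}\right) = \left(-28655\right) \frac{97}{48} - \frac{799}{764} = - \frac{2779535}{48} - \frac{799}{764} = - \frac{530900773}{9168}$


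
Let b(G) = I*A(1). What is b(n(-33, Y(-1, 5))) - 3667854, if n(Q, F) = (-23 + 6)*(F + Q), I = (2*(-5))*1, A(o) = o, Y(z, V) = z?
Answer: -3667864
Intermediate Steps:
I = -10 (I = -10*1 = -10)
n(Q, F) = -17*F - 17*Q (n(Q, F) = -17*(F + Q) = -17*F - 17*Q)
b(G) = -10 (b(G) = -10*1 = -10)
b(n(-33, Y(-1, 5))) - 3667854 = -10 - 3667854 = -3667864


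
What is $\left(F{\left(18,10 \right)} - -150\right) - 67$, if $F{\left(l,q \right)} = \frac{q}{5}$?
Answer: $85$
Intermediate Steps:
$F{\left(l,q \right)} = \frac{q}{5}$ ($F{\left(l,q \right)} = q \frac{1}{5} = \frac{q}{5}$)
$\left(F{\left(18,10 \right)} - -150\right) - 67 = \left(\frac{1}{5} \cdot 10 - -150\right) - 67 = \left(2 + 150\right) - 67 = 152 - 67 = 85$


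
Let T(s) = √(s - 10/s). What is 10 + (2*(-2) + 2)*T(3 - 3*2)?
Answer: 10 - 2*√3/3 ≈ 8.8453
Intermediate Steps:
10 + (2*(-2) + 2)*T(3 - 3*2) = 10 + (2*(-2) + 2)*√((3 - 3*2) - 10/(3 - 3*2)) = 10 + (-4 + 2)*√((3 - 6) - 10/(3 - 6)) = 10 - 2*√(-3 - 10/(-3)) = 10 - 2*√(-3 - 10*(-⅓)) = 10 - 2*√(-3 + 10/3) = 10 - 2*√3/3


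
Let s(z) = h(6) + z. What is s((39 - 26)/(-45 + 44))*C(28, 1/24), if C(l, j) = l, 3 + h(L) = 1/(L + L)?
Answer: -1337/3 ≈ -445.67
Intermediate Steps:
h(L) = -3 + 1/(2*L) (h(L) = -3 + 1/(L + L) = -3 + 1/(2*L))
s(z) = -35/12 + z (s(z) = (-3 + (½)/6) + z = (-3 + (½)*(⅙)) + z = (-3 + 1/12) + z = -35/12 + z)
s((39 - 26)/(-45 + 44))*C(28, 1/24) = (-35/12 + (39 - 26)/(-45 + 44))*28 = (-35/12 + 13/(-1))*28 = (-35/12 + 13*(-1))*28 = (-35/12 - 13)*28 = -191/12*28 = -1337/3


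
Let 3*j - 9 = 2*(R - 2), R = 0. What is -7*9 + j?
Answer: -184/3 ≈ -61.333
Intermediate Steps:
j = 5/3 (j = 3 + (2*(0 - 2))/3 = 3 + (2*(-2))/3 = 3 + (1/3)*(-4) = 3 - 4/3 = 5/3 ≈ 1.6667)
-7*9 + j = -7*9 + 5/3 = -63 + 5/3 = -184/3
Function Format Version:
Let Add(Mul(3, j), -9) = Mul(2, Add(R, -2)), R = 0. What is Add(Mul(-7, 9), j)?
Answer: Rational(-184, 3) ≈ -61.333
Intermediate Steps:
j = Rational(5, 3) (j = Add(3, Mul(Rational(1, 3), Mul(2, Add(0, -2)))) = Add(3, Mul(Rational(1, 3), Mul(2, -2))) = Add(3, Mul(Rational(1, 3), -4)) = Add(3, Rational(-4, 3)) = Rational(5, 3) ≈ 1.6667)
Add(Mul(-7, 9), j) = Add(Mul(-7, 9), Rational(5, 3)) = Add(-63, Rational(5, 3)) = Rational(-184, 3)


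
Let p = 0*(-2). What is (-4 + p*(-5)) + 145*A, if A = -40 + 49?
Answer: 1301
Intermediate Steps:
A = 9
p = 0
(-4 + p*(-5)) + 145*A = (-4 + 0*(-5)) + 145*9 = (-4 + 0) + 1305 = -4 + 1305 = 1301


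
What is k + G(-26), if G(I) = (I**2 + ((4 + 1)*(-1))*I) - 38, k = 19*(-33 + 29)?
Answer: 692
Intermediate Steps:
k = -76 (k = 19*(-4) = -76)
G(I) = -38 + I**2 - 5*I (G(I) = (I**2 + (5*(-1))*I) - 38 = (I**2 - 5*I) - 38 = -38 + I**2 - 5*I)
k + G(-26) = -76 + (-38 + (-26)**2 - 5*(-26)) = -76 + (-38 + 676 + 130) = -76 + 768 = 692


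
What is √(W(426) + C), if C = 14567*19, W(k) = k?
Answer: √277199 ≈ 526.50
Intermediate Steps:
C = 276773
√(W(426) + C) = √(426 + 276773) = √277199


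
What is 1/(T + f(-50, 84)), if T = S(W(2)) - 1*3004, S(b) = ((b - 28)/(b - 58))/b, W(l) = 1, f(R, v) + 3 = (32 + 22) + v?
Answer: -19/54502 ≈ -0.00034861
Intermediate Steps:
f(R, v) = 51 + v (f(R, v) = -3 + ((32 + 22) + v) = -3 + (54 + v) = 51 + v)
S(b) = (-28 + b)/(b*(-58 + b)) (S(b) = ((-28 + b)/(-58 + b))/b = (-28 + b)/(b*(-58 + b)))
T = -57067/19 (T = (-28 + 1)/(1*(-58 + 1)) - 1*3004 = 1*(-27)/(-57) - 3004 = 1*(-1/57)*(-27) - 3004 = 9/19 - 3004 = -57067/19 ≈ -3003.5)
1/(T + f(-50, 84)) = 1/(-57067/19 + (51 + 84)) = 1/(-57067/19 + 135) = 1/(-54502/19) = -19/54502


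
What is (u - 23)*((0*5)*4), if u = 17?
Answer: 0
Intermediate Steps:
(u - 23)*((0*5)*4) = (17 - 23)*((0*5)*4) = -0*4 = -6*0 = 0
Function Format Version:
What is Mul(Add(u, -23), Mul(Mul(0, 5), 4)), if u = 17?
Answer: 0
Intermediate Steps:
Mul(Add(u, -23), Mul(Mul(0, 5), 4)) = Mul(Add(17, -23), Mul(Mul(0, 5), 4)) = Mul(-6, Mul(0, 4)) = Mul(-6, 0) = 0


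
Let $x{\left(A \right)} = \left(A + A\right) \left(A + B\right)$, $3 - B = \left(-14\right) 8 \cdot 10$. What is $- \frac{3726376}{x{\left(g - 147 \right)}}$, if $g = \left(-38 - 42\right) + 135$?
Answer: $\frac{465797}{23713} \approx 19.643$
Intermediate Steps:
$g = 55$ ($g = -80 + 135 = 55$)
$B = 1123$ ($B = 3 - \left(-14\right) 8 \cdot 10 = 3 - \left(-112\right) 10 = 3 - -1120 = 3 + 1120 = 1123$)
$x{\left(A \right)} = 2 A \left(1123 + A\right)$ ($x{\left(A \right)} = \left(A + A\right) \left(A + 1123\right) = 2 A \left(1123 + A\right)$)
$- \frac{3726376}{x{\left(g - 147 \right)}} = - \frac{3726376}{2 \left(55 - 147\right) \left(1123 + \left(55 - 147\right)\right)} = - \frac{3726376}{2 \left(-92\right) \left(1123 - 92\right)} = - \frac{3726376}{2 \left(-92\right) 1031} = - \frac{3726376}{-189704} = \left(-3726376\right) \left(- \frac{1}{189704}\right) = \frac{465797}{23713}$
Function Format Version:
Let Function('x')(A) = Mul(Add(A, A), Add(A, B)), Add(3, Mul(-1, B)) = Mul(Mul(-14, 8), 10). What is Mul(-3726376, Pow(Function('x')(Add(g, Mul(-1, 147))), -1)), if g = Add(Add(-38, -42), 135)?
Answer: Rational(465797, 23713) ≈ 19.643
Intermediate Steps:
g = 55 (g = Add(-80, 135) = 55)
B = 1123 (B = Add(3, Mul(-1, Mul(Mul(-14, 8), 10))) = Add(3, Mul(-1, Mul(-112, 10))) = Add(3, Mul(-1, -1120)) = Add(3, 1120) = 1123)
Function('x')(A) = Mul(2, A, Add(1123, A)) (Function('x')(A) = Mul(Add(A, A), Add(A, 1123)) = Mul(Mul(2, A), Add(1123, A)) = Mul(2, A, Add(1123, A)))
Mul(-3726376, Pow(Function('x')(Add(g, Mul(-1, 147))), -1)) = Mul(-3726376, Pow(Mul(2, Add(55, Mul(-1, 147)), Add(1123, Add(55, Mul(-1, 147)))), -1)) = Mul(-3726376, Pow(Mul(2, Add(55, -147), Add(1123, Add(55, -147))), -1)) = Mul(-3726376, Pow(Mul(2, -92, Add(1123, -92)), -1)) = Mul(-3726376, Pow(Mul(2, -92, 1031), -1)) = Mul(-3726376, Pow(-189704, -1)) = Mul(-3726376, Rational(-1, 189704)) = Rational(465797, 23713)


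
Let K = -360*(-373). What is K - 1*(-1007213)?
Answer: 1141493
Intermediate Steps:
K = 134280
K - 1*(-1007213) = 134280 - 1*(-1007213) = 134280 + 1007213 = 1141493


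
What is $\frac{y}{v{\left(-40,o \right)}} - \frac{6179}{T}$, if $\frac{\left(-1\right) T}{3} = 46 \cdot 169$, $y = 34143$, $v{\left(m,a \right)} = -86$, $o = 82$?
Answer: $- \frac{198937913}{501423} \approx -396.75$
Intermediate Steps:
$T = -23322$ ($T = - 3 \cdot 46 \cdot 169 = \left(-3\right) 7774 = -23322$)
$\frac{y}{v{\left(-40,o \right)}} - \frac{6179}{T} = \frac{34143}{-86} - \frac{6179}{-23322} = 34143 \left(- \frac{1}{86}\right) - - \frac{6179}{23322} = - \frac{34143}{86} + \frac{6179}{23322} = - \frac{198937913}{501423}$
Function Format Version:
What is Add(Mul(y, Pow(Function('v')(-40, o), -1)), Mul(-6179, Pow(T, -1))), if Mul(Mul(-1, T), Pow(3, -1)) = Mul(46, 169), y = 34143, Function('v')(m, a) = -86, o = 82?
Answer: Rational(-198937913, 501423) ≈ -396.75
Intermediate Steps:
T = -23322 (T = Mul(-3, Mul(46, 169)) = Mul(-3, 7774) = -23322)
Add(Mul(y, Pow(Function('v')(-40, o), -1)), Mul(-6179, Pow(T, -1))) = Add(Mul(34143, Pow(-86, -1)), Mul(-6179, Pow(-23322, -1))) = Add(Mul(34143, Rational(-1, 86)), Mul(-6179, Rational(-1, 23322))) = Add(Rational(-34143, 86), Rational(6179, 23322)) = Rational(-198937913, 501423)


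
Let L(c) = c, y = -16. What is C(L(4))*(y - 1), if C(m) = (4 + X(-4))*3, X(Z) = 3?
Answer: -357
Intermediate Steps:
C(m) = 21 (C(m) = (4 + 3)*3 = 7*3 = 21)
C(L(4))*(y - 1) = 21*(-16 - 1) = 21*(-17) = -357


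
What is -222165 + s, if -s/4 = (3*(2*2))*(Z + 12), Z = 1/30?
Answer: -1113713/5 ≈ -2.2274e+5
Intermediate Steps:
Z = 1/30 ≈ 0.033333
s = -2888/5 (s = -4*3*(2*2)*(1/30 + 12) = -4*3*4*361/30 = -48*361/30 = -4*722/5 = -2888/5 ≈ -577.60)
-222165 + s = -222165 - 2888/5 = -1113713/5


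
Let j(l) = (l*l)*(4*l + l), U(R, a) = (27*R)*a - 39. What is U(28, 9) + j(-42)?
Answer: -363675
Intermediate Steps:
U(R, a) = -39 + 27*R*a (U(R, a) = 27*R*a - 39 = -39 + 27*R*a)
j(l) = 5*l³ (j(l) = l²*(5*l) = 5*l³)
U(28, 9) + j(-42) = (-39 + 27*28*9) + 5*(-42)³ = (-39 + 6804) + 5*(-74088) = 6765 - 370440 = -363675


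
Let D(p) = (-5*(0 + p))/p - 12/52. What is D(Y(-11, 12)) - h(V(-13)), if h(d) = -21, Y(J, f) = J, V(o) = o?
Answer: 205/13 ≈ 15.769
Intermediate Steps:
D(p) = -68/13 (D(p) = (-5*p)/p - 12*1/52 = -5 - 3/13 = -68/13)
D(Y(-11, 12)) - h(V(-13)) = -68/13 - 1*(-21) = -68/13 + 21 = 205/13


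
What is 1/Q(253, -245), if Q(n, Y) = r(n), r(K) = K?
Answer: 1/253 ≈ 0.0039526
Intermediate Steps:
Q(n, Y) = n
1/Q(253, -245) = 1/253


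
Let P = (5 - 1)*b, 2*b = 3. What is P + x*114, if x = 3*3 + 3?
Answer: 1374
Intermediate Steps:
b = 3/2 (b = (½)*3 = 3/2 ≈ 1.5000)
x = 12 (x = 9 + 3 = 12)
P = 6 (P = (5 - 1)*(3/2) = 4*(3/2) = 6)
P + x*114 = 6 + 12*114 = 6 + 1368 = 1374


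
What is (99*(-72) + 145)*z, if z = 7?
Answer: -48881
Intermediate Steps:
(99*(-72) + 145)*z = (99*(-72) + 145)*7 = (-7128 + 145)*7 = -6983*7 = -48881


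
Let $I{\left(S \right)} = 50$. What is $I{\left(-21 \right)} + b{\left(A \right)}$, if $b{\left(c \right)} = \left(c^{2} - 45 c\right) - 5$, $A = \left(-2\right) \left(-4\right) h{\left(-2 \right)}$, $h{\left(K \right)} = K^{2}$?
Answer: $-371$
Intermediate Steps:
$A = 32$ ($A = \left(-2\right) \left(-4\right) \left(-2\right)^{2} = 8 \cdot 4 = 32$)
$b{\left(c \right)} = -5 + c^{2} - 45 c$
$I{\left(-21 \right)} + b{\left(A \right)} = 50 - \left(1445 - 1024\right) = 50 - 421 = -371$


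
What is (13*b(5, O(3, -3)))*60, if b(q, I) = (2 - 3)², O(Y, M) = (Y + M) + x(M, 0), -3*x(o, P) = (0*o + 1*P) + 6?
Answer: 780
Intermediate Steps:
x(o, P) = -2 - P/3 (x(o, P) = -((0*o + 1*P) + 6)/3 = -((0 + P) + 6)/3 = -(P + 6)/3 = -(6 + P)/3 = -2 - P/3)
O(Y, M) = -2 + M + Y (O(Y, M) = (Y + M) + (-2 - ⅓*0) = (M + Y) + (-2 + 0) = (M + Y) - 2 = -2 + M + Y)
b(q, I) = 1 (b(q, I) = (-1)² = 1)
(13*b(5, O(3, -3)))*60 = (13*1)*60 = 13*60 = 780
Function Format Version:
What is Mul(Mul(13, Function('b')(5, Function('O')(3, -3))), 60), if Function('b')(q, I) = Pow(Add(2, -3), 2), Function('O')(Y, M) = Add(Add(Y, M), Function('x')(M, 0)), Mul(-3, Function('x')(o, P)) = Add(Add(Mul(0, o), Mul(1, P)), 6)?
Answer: 780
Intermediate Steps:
Function('x')(o, P) = Add(-2, Mul(Rational(-1, 3), P)) (Function('x')(o, P) = Mul(Rational(-1, 3), Add(Add(Mul(0, o), Mul(1, P)), 6)) = Mul(Rational(-1, 3), Add(Add(0, P), 6)) = Mul(Rational(-1, 3), Add(P, 6)) = Mul(Rational(-1, 3), Add(6, P)) = Add(-2, Mul(Rational(-1, 3), P)))
Function('O')(Y, M) = Add(-2, M, Y) (Function('O')(Y, M) = Add(Add(Y, M), Add(-2, Mul(Rational(-1, 3), 0))) = Add(Add(M, Y), Add(-2, 0)) = Add(Add(M, Y), -2) = Add(-2, M, Y))
Function('b')(q, I) = 1 (Function('b')(q, I) = Pow(-1, 2) = 1)
Mul(Mul(13, Function('b')(5, Function('O')(3, -3))), 60) = Mul(Mul(13, 1), 60) = Mul(13, 60) = 780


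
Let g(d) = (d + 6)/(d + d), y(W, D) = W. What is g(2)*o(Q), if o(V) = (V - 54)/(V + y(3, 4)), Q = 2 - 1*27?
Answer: 79/11 ≈ 7.1818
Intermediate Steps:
Q = -25 (Q = 2 - 27 = -25)
o(V) = (-54 + V)/(3 + V) (o(V) = (V - 54)/(V + 3) = (-54 + V)/(3 + V))
g(d) = (6 + d)/(2*d) (g(d) = (6 + d)/((2*d)) = (6 + d)*(1/(2*d)) = (6 + d)/(2*d))
g(2)*o(Q) = ((½)*(6 + 2)/2)*((-54 - 25)/(3 - 25)) = ((½)*(½)*8)*(-79/(-22)) = 2*(-1/22*(-79)) = 2*(79/22) = 79/11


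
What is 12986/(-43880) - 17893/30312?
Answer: -147347059/166261320 ≈ -0.88624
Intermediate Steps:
12986/(-43880) - 17893/30312 = 12986*(-1/43880) - 17893*1/30312 = -6493/21940 - 17893/30312 = -147347059/166261320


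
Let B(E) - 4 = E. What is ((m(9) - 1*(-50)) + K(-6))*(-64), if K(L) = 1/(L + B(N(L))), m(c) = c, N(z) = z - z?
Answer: -3744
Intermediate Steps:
N(z) = 0
B(E) = 4 + E
K(L) = 1/(4 + L) (K(L) = 1/(L + (4 + 0)) = 1/(L + 4) = 1/(4 + L))
((m(9) - 1*(-50)) + K(-6))*(-64) = ((9 - 1*(-50)) + 1/(4 - 6))*(-64) = ((9 + 50) + 1/(-2))*(-64) = (59 - ½)*(-64) = (117/2)*(-64) = -3744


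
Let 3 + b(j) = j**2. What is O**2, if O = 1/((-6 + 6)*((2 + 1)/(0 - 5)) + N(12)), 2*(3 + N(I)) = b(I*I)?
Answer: 4/429608529 ≈ 9.3108e-9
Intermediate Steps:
b(j) = -3 + j**2
N(I) = -9/2 + I**4/2 (N(I) = -3 + (-3 + (I*I)**2)/2 = -3 + (-3 + (I**2)**2)/2 = -3 + (-3 + I**4)/2 = -3 + (-3/2 + I**4/2) = -9/2 + I**4/2)
O = 2/20727 (O = 1/((-6 + 6)*((2 + 1)/(0 - 5)) + (-9/2 + (1/2)*12**4)) = 1/(0*(3/(-5)) + (-9/2 + (1/2)*20736)) = 1/(0*(3*(-1/5)) + (-9/2 + 10368)) = 1/(0*(-3/5) + 20727/2) = 1/(0 + 20727/2) = 1/(20727/2) = 2/20727 ≈ 9.6492e-5)
O**2 = (2/20727)**2 = 4/429608529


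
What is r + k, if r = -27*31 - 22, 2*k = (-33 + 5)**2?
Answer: -467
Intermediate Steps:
k = 392 (k = (-33 + 5)**2/2 = (1/2)*(-28)**2 = (1/2)*784 = 392)
r = -859 (r = -837 - 22 = -859)
r + k = -859 + 392 = -467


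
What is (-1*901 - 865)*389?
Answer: -686974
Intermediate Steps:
(-1*901 - 865)*389 = (-901 - 865)*389 = -1766*389 = -686974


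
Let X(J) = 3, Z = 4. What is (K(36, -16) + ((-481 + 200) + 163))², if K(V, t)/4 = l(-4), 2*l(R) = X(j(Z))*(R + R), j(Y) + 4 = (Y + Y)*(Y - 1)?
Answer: 27556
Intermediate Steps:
j(Y) = -4 + 2*Y*(-1 + Y) (j(Y) = -4 + (Y + Y)*(Y - 1) = -4 + (2*Y)*(-1 + Y) = -4 + 2*Y*(-1 + Y))
l(R) = 3*R (l(R) = (3*(R + R))/2 = (3*(2*R))/2 = (6*R)/2 = 3*R)
K(V, t) = -48 (K(V, t) = 4*(3*(-4)) = 4*(-12) = -48)
(K(36, -16) + ((-481 + 200) + 163))² = (-48 + ((-481 + 200) + 163))² = (-48 + (-281 + 163))² = (-48 - 118)² = (-166)² = 27556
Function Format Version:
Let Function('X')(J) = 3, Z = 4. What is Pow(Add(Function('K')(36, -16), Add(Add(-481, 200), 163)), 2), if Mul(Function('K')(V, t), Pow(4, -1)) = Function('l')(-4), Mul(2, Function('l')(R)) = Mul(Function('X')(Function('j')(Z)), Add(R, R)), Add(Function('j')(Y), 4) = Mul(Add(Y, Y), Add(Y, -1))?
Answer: 27556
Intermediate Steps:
Function('j')(Y) = Add(-4, Mul(2, Y, Add(-1, Y))) (Function('j')(Y) = Add(-4, Mul(Add(Y, Y), Add(Y, -1))) = Add(-4, Mul(Mul(2, Y), Add(-1, Y))) = Add(-4, Mul(2, Y, Add(-1, Y))))
Function('l')(R) = Mul(3, R) (Function('l')(R) = Mul(Rational(1, 2), Mul(3, Add(R, R))) = Mul(Rational(1, 2), Mul(3, Mul(2, R))) = Mul(Rational(1, 2), Mul(6, R)) = Mul(3, R))
Function('K')(V, t) = -48 (Function('K')(V, t) = Mul(4, Mul(3, -4)) = Mul(4, -12) = -48)
Pow(Add(Function('K')(36, -16), Add(Add(-481, 200), 163)), 2) = Pow(Add(-48, Add(Add(-481, 200), 163)), 2) = Pow(Add(-48, Add(-281, 163)), 2) = Pow(Add(-48, -118), 2) = Pow(-166, 2) = 27556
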